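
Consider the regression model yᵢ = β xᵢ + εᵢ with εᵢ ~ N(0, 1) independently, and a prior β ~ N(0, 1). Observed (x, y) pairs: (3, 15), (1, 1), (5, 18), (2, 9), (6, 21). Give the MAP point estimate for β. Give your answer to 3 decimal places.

β̂_MAP = 3.684

log p(β | y) = −Σ(yᵢ − βxᵢ)²/(2·1) − β²/(2·1) + const.
Setting the derivative to zero: Σxᵢ(yᵢ − βxᵢ)/1 − β/1 = 0, so β = Σxᵢyᵢ / (Σxᵢ² + σ²/τ²).
Σxᵢyᵢ = 3·15 + 1·1 + 5·18 + 2·9 + 6·21 = 280; Σxᵢ² = 75; σ²/τ² = 1.
β̂_MAP = 280 / (75 + 1) = 280/76 ≈ 3.684.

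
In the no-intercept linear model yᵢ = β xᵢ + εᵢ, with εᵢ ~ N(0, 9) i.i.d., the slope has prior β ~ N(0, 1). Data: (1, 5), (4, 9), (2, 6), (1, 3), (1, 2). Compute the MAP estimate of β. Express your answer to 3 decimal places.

β̂_MAP = 1.813

log p(β | y) = −Σ(yᵢ − βxᵢ)²/(2·9) − β²/(2·1) + const.
Setting the derivative to zero: Σxᵢ(yᵢ − βxᵢ)/9 − β/1 = 0, so β = Σxᵢyᵢ / (Σxᵢ² + σ²/τ²).
Σxᵢyᵢ = 1·5 + 4·9 + 2·6 + 1·3 + 1·2 = 58; Σxᵢ² = 23; σ²/τ² = 9.
β̂_MAP = 58 / (23 + 9) = 58/32 ≈ 1.813.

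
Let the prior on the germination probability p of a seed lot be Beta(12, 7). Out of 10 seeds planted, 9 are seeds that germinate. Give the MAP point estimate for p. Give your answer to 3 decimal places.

Prior: Beta(12, 7).
Data: 9 successes in 10 trials. The binomial likelihood contributes p^9(1−p)^1, so the posterior is Beta(12+9, 7+1) = Beta(21, 8).
For Beta(a, b) with a, b > 1 the mode is (a−1)/(a+b−2) = 20/27 ≈ 0.741.

p̂_MAP = 0.741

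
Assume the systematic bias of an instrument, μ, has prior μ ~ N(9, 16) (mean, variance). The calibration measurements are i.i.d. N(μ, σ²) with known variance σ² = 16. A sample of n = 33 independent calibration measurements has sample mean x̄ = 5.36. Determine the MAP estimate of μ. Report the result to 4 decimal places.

μ̂_MAP = 5.4671

n = 33, x̄ = 5.36.
For a Normal prior and Normal likelihood with known variance, the posterior is Normal; its mode equals its mean, the precision-weighted average.
Prior precision 1/σ₀² = 1/16 = 0.0625; data precision n/σ² = 33/16 = 2.0625.
μ̂ = (0.0625·9 + 2.0625·5.36) / (0.0625 + 2.0625) = 11.6175/2.125 = 4647/850 ≈ 5.4671.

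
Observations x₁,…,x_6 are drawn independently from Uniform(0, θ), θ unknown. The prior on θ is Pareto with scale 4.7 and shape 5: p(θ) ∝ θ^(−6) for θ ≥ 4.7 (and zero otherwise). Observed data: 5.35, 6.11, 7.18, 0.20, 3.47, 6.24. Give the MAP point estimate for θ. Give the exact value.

θ̂_MAP = 7.18

The Uniform(0, θ) likelihood is θ^(−n) for θ ≥ max(xᵢ), zero otherwise. Here max(xᵢ) = 7.18.
Posterior ∝ θ^(−6) · θ^(−6) = θ^(−12) on θ ≥ max(4.7, 7.18) = 7.18.
This density is strictly decreasing in θ, so the posterior mode lies at the lower boundary of the support.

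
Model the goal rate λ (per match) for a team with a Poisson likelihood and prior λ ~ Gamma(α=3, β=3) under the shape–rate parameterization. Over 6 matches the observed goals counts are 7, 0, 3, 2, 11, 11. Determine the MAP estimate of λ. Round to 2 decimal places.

Σxᵢ = 7+0+3+2+11+11 = 34, with n = 6.
Posterior ∝ λ^2e^(−3λ) · λ^34e^(−6λ) = λ^36e^(−9λ), i.e. Gamma(shape=37, rate=9).
The mode of a Gamma(a, b) with a ≥ 1 (shape–rate) is (a−1)/b = 36/9 ≈ 4.00.

λ̂_MAP = 4.00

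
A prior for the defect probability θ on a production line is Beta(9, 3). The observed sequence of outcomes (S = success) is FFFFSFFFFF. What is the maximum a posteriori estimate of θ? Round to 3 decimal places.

Prior: Beta(9, 3).
Data: 1 success in 10 trials (from the sequence). The binomial likelihood contributes θ(1−θ)^9, so the posterior is Beta(9+1, 3+9) = Beta(10, 12).
For Beta(a, b) with a, b > 1 the mode is (a−1)/(a+b−2) = 9/20 ≈ 0.450.

θ̂_MAP = 0.450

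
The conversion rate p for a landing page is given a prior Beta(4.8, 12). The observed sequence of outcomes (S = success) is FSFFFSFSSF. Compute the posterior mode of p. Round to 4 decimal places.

Prior: Beta(4.8, 12).
Data: 4 successes in 10 trials (from the sequence). The binomial likelihood contributes p^4(1−p)^6, so the posterior is Beta(4.8+4, 12+6) = Beta(8.8, 18).
For Beta(a, b) with a, b > 1 the mode is (a−1)/(a+b−2) = 7.8/24.8 ≈ 0.3145.

p̂_MAP = 0.3145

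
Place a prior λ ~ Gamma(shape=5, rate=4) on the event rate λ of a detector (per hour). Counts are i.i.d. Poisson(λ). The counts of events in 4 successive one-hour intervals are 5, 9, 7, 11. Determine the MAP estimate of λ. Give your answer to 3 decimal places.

λ̂_MAP = 4.500

Σxᵢ = 5+9+7+11 = 32, with n = 4.
Posterior ∝ λ^4e^(−4λ) · λ^32e^(−4λ) = λ^36e^(−8λ), i.e. Gamma(shape=37, rate=8).
The mode of a Gamma(a, b) with a ≥ 1 (shape–rate) is (a−1)/b = 36/8 ≈ 4.500.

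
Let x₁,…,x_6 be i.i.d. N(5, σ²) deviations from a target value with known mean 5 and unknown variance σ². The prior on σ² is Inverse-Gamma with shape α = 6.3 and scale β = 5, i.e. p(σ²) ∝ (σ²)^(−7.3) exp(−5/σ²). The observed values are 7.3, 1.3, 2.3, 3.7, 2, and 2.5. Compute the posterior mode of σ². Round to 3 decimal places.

σ̂²_MAP = 2.583

Sum of squared deviations about the known mean: SS = (7.3−5)² + (1.3−5)² + (2.3−5)² + (3.7−5)² + (2−5)² + (2.5−5)² = 43.21.
The Normal likelihood contributes (σ²)^(−n/2) exp(−SS/(2σ²)), so the posterior is Inverse-Gamma(α + n/2, β + SS/2) = Inverse-Gamma(9.3, 26.605).
The mode of Inverse-Gamma(a, b) is b/(a+1) = 26.605/10.3 ≈ 2.583.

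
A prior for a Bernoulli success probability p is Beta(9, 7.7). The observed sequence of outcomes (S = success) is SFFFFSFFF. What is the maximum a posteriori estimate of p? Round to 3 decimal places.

Prior: Beta(9, 7.7).
Data: 2 successes in 9 trials (from the sequence). The binomial likelihood contributes p^2(1−p)^7, so the posterior is Beta(9+2, 7.7+7) = Beta(11, 14.7).
For Beta(a, b) with a, b > 1 the mode is (a−1)/(a+b−2) = 10/23.7 ≈ 0.422.

p̂_MAP = 0.422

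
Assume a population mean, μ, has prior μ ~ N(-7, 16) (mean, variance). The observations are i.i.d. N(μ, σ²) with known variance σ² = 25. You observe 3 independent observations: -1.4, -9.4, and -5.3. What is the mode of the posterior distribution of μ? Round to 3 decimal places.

n = 3; x̄ = ((-1.4) + (-9.4) + (-5.3))/3 = -16.1/3 = -161/30 ≈ -5.3667.
For a Normal prior and Normal likelihood with known variance, the posterior is Normal; its mode equals its mean, the precision-weighted average.
Prior precision 1/σ₀² = 1/16 = 0.0625; data precision n/σ² = 3/25 = 0.12.
μ̂ = (0.0625·(-7) + 0.12·(-161/30)) / (0.0625 + 0.12) = (-1.0815)/0.1825 = -2163/365 ≈ -5.926.

μ̂_MAP = -5.926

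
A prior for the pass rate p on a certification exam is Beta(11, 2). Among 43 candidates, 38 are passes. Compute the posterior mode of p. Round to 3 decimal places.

p̂_MAP = 0.889

Prior: Beta(11, 2).
Data: 38 successes in 43 trials. The binomial likelihood contributes p^38(1−p)^5, so the posterior is Beta(11+38, 2+5) = Beta(49, 7).
For Beta(a, b) with a, b > 1 the mode is (a−1)/(a+b−2) = 48/54 ≈ 0.889.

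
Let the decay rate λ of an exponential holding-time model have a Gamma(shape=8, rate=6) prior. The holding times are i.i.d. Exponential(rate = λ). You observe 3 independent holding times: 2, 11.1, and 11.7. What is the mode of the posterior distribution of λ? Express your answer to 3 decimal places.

λ̂_MAP = 0.325

The Exponential(rate=λ) likelihood is ∝ λ^n e^(−λΣtᵢ). Here n = 3 and Σtᵢ = 2 + 11.1 + 11.7 = 24.8.
Posterior ∝ λ^7e^(−6λ) · λ^3e^(−24.8λ) = λ^10e^(−30.8λ), i.e. Gamma(11, 30.8).
Mode = (a−1)/b = 10/30.8 ≈ 0.325.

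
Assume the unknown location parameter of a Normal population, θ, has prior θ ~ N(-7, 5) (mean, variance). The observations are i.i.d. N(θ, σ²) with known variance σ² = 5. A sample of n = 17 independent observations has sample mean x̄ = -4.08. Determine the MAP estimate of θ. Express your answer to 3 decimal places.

θ̂_MAP = -4.242

n = 17, x̄ = -4.08.
For a Normal prior and Normal likelihood with known variance, the posterior is Normal; its mode equals its mean, the precision-weighted average.
Prior precision 1/σ₀² = 1/5 = 0.2; data precision n/σ² = 17/5 = 3.4.
θ̂ = (0.2·(-7) + 3.4·(-4.08)) / (0.2 + 3.4) = (-15.272)/3.6 = -1909/450 ≈ -4.242.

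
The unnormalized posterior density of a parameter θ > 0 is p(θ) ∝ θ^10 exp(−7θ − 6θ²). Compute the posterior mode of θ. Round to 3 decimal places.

ℓ'(θ) = 10/θ − 7 − 12θ. Setting this to zero and multiplying by θ: 12θ² + 7θ − 10 = 0.
θ = (−7 + √(7² + 4·12·10)) / (2·12) = (−7 + √529) / 24 = (−7 + 23)/24 = 2/3.
ℓ''(θ) = −10/θ² − 12 < 0, confirming a maximum.

θ̂_MAP = 0.667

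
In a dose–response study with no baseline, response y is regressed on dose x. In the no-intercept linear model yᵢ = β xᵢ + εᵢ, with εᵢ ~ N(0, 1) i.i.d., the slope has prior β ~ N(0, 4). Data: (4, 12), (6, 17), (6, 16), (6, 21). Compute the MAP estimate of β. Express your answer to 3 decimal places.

β̂_MAP = 2.994

log p(β | y) = −Σ(yᵢ − βxᵢ)²/(2·1) − β²/(2·4) + const.
Setting the derivative to zero: Σxᵢ(yᵢ − βxᵢ)/1 − β/4 = 0, so β = Σxᵢyᵢ / (Σxᵢ² + σ²/τ²).
Σxᵢyᵢ = 4·12 + 6·17 + 6·16 + 6·21 = 372; Σxᵢ² = 124; σ²/τ² = 0.25.
β̂_MAP = 372 / (124 + 0.25) = 372/124.25 ≈ 2.994.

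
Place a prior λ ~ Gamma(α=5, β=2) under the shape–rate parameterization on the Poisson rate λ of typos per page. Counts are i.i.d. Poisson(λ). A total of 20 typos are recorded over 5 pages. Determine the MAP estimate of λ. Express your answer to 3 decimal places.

λ̂_MAP = 3.429

Σxᵢ = 20, n = 5.
Posterior ∝ λ^4e^(−2λ) · λ^20e^(−5λ) = λ^24e^(−7λ), i.e. Gamma(shape=25, rate=7).
The mode of a Gamma(a, b) with a ≥ 1 (shape–rate) is (a−1)/b = 24/7 ≈ 3.429.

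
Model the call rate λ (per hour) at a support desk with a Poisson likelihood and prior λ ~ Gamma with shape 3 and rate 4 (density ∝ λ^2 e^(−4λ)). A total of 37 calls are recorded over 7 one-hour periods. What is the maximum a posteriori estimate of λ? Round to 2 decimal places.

λ̂_MAP = 3.55

Σxᵢ = 37, n = 7.
Posterior ∝ λ^2e^(−4λ) · λ^37e^(−7λ) = λ^39e^(−11λ), i.e. Gamma(shape=40, rate=11).
The mode of a Gamma(a, b) with a ≥ 1 (shape–rate) is (a−1)/b = 39/11 ≈ 3.55.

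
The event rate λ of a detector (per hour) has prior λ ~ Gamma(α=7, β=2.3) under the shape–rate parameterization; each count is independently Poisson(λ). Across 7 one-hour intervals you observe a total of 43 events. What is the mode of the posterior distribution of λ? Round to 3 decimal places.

λ̂_MAP = 5.269

Σxᵢ = 43, n = 7.
Posterior ∝ λ^6e^(−2.3λ) · λ^43e^(−7λ) = λ^49e^(−9.3λ), i.e. Gamma(shape=50, rate=9.3).
The mode of a Gamma(a, b) with a ≥ 1 (shape–rate) is (a−1)/b = 49/9.3 ≈ 5.269.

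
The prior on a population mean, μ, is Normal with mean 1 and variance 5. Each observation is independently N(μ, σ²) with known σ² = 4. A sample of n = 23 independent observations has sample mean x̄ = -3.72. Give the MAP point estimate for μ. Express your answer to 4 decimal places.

n = 23, x̄ = -3.72.
For a Normal prior and Normal likelihood with known variance, the posterior is Normal; its mode equals its mean, the precision-weighted average.
Prior precision 1/σ₀² = 1/5 = 0.2; data precision n/σ² = 23/4 = 5.75.
μ̂ = (0.2·1 + 5.75·(-3.72)) / (0.2 + 5.75) = (-21.19)/5.95 = -2119/595 ≈ -3.5613.

μ̂_MAP = -3.5613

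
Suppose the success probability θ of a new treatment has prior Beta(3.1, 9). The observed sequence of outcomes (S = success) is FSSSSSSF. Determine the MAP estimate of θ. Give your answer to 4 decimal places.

Prior: Beta(3.1, 9).
Data: 6 successes in 8 trials (from the sequence). The binomial likelihood contributes θ^6(1−θ)^2, so the posterior is Beta(3.1+6, 9+2) = Beta(9.1, 11).
For Beta(a, b) with a, b > 1 the mode is (a−1)/(a+b−2) = 8.1/18.1 ≈ 0.4475.

θ̂_MAP = 0.4475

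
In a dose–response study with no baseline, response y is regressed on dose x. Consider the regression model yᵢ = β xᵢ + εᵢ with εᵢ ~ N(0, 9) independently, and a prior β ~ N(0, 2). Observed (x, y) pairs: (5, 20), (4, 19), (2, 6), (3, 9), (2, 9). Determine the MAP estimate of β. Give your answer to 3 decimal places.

log p(β | y) = −Σ(yᵢ − βxᵢ)²/(2·9) − β²/(2·2) + const.
Setting the derivative to zero: Σxᵢ(yᵢ − βxᵢ)/9 − β/2 = 0, so β = Σxᵢyᵢ / (Σxᵢ² + σ²/τ²).
Σxᵢyᵢ = 5·20 + 4·19 + 2·6 + 3·9 + 2·9 = 233; Σxᵢ² = 58; σ²/τ² = 4.5.
β̂_MAP = 233 / (58 + 4.5) = 233/62.5 ≈ 3.728.

β̂_MAP = 3.728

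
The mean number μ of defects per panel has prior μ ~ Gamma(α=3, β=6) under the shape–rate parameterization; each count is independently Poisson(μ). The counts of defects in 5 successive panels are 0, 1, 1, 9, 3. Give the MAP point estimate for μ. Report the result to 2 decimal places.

μ̂_MAP = 1.45

Σxᵢ = 0+1+1+9+3 = 14, with n = 5.
Posterior ∝ μ^2e^(−6μ) · μ^14e^(−5μ) = μ^16e^(−11μ), i.e. Gamma(shape=17, rate=11).
The mode of a Gamma(a, b) with a ≥ 1 (shape–rate) is (a−1)/b = 16/11 ≈ 1.45.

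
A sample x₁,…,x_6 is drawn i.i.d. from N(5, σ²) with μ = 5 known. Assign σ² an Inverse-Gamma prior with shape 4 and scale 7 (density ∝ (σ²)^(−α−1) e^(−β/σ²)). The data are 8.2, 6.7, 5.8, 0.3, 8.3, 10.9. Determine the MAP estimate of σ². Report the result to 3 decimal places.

σ̂²_MAP = 5.973

Sum of squared deviations about the known mean: SS = (8.2−5)² + (6.7−5)² + (5.8−5)² + (0.3−5)² + (8.3−5)² + (10.9−5)² = 81.56.
The Normal likelihood contributes (σ²)^(−n/2) exp(−SS/(2σ²)), so the posterior is Inverse-Gamma(α + n/2, β + SS/2) = Inverse-Gamma(7, 47.78).
The mode of Inverse-Gamma(a, b) is b/(a+1) = 47.78/8 ≈ 5.973.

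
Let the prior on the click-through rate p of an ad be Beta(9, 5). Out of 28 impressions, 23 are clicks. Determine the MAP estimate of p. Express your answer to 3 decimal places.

Prior: Beta(9, 5).
Data: 23 successes in 28 trials. The binomial likelihood contributes p^23(1−p)^5, so the posterior is Beta(9+23, 5+5) = Beta(32, 10).
For Beta(a, b) with a, b > 1 the mode is (a−1)/(a+b−2) = 31/40 ≈ 0.775.

p̂_MAP = 0.775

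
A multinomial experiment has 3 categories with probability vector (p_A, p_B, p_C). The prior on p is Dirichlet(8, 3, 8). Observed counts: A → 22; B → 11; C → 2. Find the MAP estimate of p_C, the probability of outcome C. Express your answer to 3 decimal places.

The posterior is Dirichlet(αᵢ + nᵢ) = Dirichlet(30, 14, 10).
For a Dirichlet(a₁,…,a_K) with all aᵢ > 1, the mode has j-th component (aⱼ − 1)/(Σaᵢ − K).
Here Σaᵢ = 54 and K = 3, so p_C = (10 − 1)/(54 − 3) = 9/51 ≈ 0.176.

MAP estimate of p_C = 0.176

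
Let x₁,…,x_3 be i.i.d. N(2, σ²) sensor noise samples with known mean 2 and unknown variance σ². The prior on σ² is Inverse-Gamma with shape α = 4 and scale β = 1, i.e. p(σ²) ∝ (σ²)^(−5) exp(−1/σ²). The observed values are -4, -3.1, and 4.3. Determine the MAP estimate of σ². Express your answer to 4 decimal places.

σ̂²_MAP = 5.3308

Sum of squared deviations about the known mean: SS = (-4−2)² + (-3.1−2)² + (4.3−2)² = 67.3.
The Normal likelihood contributes (σ²)^(−n/2) exp(−SS/(2σ²)), so the posterior is Inverse-Gamma(α + n/2, β + SS/2) = Inverse-Gamma(5.5, 34.65).
The mode of Inverse-Gamma(a, b) is b/(a+1) = 34.65/6.5 ≈ 5.3308.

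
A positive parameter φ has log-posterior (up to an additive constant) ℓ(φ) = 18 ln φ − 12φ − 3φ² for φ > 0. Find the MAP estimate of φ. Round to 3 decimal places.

φ̂_MAP = 1.000

ℓ'(φ) = 18/φ − 12 − 6φ. Setting this to zero and multiplying by φ: 6φ² + 12φ − 18 = 0.
φ = (−12 + √(12² + 4·6·18)) / (2·6) = (−12 + √576) / 12 = (−12 + 24)/12 = 1.
ℓ''(φ) = −18/φ² − 6 < 0, confirming a maximum.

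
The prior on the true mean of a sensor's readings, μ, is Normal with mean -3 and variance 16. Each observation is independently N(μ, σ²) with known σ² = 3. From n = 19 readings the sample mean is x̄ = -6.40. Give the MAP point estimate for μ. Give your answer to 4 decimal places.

μ̂_MAP = -6.3668

n = 19, x̄ = -6.40.
For a Normal prior and Normal likelihood with known variance, the posterior is Normal; its mode equals its mean, the precision-weighted average.
Prior precision 1/σ₀² = 1/16 = 0.0625; data precision n/σ² = 19/3.
μ̂ = (0.0625·(-3) + (19/3)·(-6.4)) / (0.0625 + 19/3) = (-9773/240)/(307/48) = -9773/1535 ≈ -6.3668.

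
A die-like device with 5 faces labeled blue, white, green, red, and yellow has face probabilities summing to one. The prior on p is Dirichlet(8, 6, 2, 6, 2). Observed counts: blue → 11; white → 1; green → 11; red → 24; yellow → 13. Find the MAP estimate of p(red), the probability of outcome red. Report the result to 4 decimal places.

The posterior is Dirichlet(αᵢ + nᵢ) = Dirichlet(19, 7, 13, 30, 15).
For a Dirichlet(a₁,…,a_K) with all aᵢ > 1, the mode has j-th component (aⱼ − 1)/(Σaᵢ − K).
Here Σaᵢ = 84 and K = 5, so p(red) = (30 − 1)/(84 − 5) = 29/79 ≈ 0.3671.

MAP estimate of p(red) = 0.3671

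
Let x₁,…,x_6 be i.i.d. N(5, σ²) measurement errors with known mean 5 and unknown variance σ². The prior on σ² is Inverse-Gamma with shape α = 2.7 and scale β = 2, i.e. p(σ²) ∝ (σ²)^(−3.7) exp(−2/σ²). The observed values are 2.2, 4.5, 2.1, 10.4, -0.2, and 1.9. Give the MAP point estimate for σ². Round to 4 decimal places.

Sum of squared deviations about the known mean: SS = (2.2−5)² + (4.5−5)² + (2.1−5)² + (10.4−5)² + (-0.2−5)² + (1.9−5)² = 82.31.
The Normal likelihood contributes (σ²)^(−n/2) exp(−SS/(2σ²)), so the posterior is Inverse-Gamma(α + n/2, β + SS/2) = Inverse-Gamma(5.7, 43.155).
The mode of Inverse-Gamma(a, b) is b/(a+1) = 43.155/6.7 ≈ 6.4410.

σ̂²_MAP = 6.4410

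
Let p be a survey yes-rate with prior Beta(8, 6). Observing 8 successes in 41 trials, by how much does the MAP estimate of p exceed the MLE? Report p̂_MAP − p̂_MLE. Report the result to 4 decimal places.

MAP − MLE = 0.0879

Posterior is Beta(16, 39); MAP = (16−1)/(55−2) = 15/53 ≈ 0.28302.
MLE ignores the prior: p̂_MLE = k/n = 8/41 ≈ 0.19512.
Difference = 15/53 − 8/41 = 191/2173 ≈ 0.0879.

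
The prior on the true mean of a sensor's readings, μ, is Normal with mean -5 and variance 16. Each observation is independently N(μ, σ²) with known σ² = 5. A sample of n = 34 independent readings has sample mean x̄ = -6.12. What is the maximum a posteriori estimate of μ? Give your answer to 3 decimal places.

n = 34, x̄ = -6.12.
For a Normal prior and Normal likelihood with known variance, the posterior is Normal; its mode equals its mean, the precision-weighted average.
Prior precision 1/σ₀² = 1/16 = 0.0625; data precision n/σ² = 34/5 = 6.8.
μ̂ = (0.0625·(-5) + 6.8·(-6.12)) / (0.0625 + 6.8) = (-41.9285)/6.8625 = -83857/13725 ≈ -6.110.

μ̂_MAP = -6.110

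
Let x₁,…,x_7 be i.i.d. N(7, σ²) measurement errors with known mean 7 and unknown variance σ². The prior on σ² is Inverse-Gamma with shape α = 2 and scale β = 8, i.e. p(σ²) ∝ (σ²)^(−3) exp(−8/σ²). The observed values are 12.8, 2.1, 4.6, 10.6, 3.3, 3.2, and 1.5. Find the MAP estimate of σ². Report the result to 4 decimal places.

Sum of squared deviations about the known mean: SS = (12.8−7)² + (2.1−7)² + (4.6−7)² + (10.6−7)² + (3.3−7)² + (3.2−7)² + (1.5−7)² = 134.75.
The Normal likelihood contributes (σ²)^(−n/2) exp(−SS/(2σ²)), so the posterior is Inverse-Gamma(α + n/2, β + SS/2) = Inverse-Gamma(5.5, 75.375).
The mode of Inverse-Gamma(a, b) is b/(a+1) = 75.375/6.5 ≈ 11.5962.

σ̂²_MAP = 11.5962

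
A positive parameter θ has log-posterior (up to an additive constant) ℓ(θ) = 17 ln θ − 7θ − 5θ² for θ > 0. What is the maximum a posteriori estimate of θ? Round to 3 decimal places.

θ̂_MAP = 1.000

ℓ'(θ) = 17/θ − 7 − 10θ. Setting this to zero and multiplying by θ: 10θ² + 7θ − 17 = 0.
θ = (−7 + √(7² + 4·10·17)) / (2·10) = (−7 + √729) / 20 = (−7 + 27)/20 = 1.
ℓ''(θ) = −17/θ² − 10 < 0, confirming a maximum.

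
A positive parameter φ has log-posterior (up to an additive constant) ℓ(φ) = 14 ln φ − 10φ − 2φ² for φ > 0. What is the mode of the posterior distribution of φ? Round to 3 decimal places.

φ̂_MAP = 1.000

ℓ'(φ) = 14/φ − 10 − 4φ. Setting this to zero and multiplying by φ: 4φ² + 10φ − 14 = 0.
φ = (−10 + √(10² + 4·4·14)) / (2·4) = (−10 + √324) / 8 = (−10 + 18)/8 = 1.
ℓ''(φ) = −14/φ² − 4 < 0, confirming a maximum.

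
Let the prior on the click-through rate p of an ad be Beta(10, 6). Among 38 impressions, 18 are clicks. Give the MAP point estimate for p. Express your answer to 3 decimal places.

Prior: Beta(10, 6).
Data: 18 successes in 38 trials. The binomial likelihood contributes p^18(1−p)^20, so the posterior is Beta(10+18, 6+20) = Beta(28, 26).
For Beta(a, b) with a, b > 1 the mode is (a−1)/(a+b−2) = 27/52 ≈ 0.519.

p̂_MAP = 0.519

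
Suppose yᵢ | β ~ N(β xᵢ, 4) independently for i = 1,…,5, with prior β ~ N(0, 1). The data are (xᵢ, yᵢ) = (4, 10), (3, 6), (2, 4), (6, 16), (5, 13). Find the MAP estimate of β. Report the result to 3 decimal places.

β̂_MAP = 2.415

log p(β | y) = −Σ(yᵢ − βxᵢ)²/(2·4) − β²/(2·1) + const.
Setting the derivative to zero: Σxᵢ(yᵢ − βxᵢ)/4 − β/1 = 0, so β = Σxᵢyᵢ / (Σxᵢ² + σ²/τ²).
Σxᵢyᵢ = 4·10 + 3·6 + 2·4 + 6·16 + 5·13 = 227; Σxᵢ² = 90; σ²/τ² = 4.
β̂_MAP = 227 / (90 + 4) = 227/94 ≈ 2.415.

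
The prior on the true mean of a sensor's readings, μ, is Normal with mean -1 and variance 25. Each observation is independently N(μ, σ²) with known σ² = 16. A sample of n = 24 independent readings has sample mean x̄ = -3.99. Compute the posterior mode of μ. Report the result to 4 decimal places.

μ̂_MAP = -3.9123

n = 24, x̄ = -3.99.
For a Normal prior and Normal likelihood with known variance, the posterior is Normal; its mode equals its mean, the precision-weighted average.
Prior precision 1/σ₀² = 1/25 = 0.04; data precision n/σ² = 24/16 = 1.5.
μ̂ = (0.04·(-1) + 1.5·(-3.99)) / (0.04 + 1.5) = (-6.025)/1.54 = -1205/308 ≈ -3.9123.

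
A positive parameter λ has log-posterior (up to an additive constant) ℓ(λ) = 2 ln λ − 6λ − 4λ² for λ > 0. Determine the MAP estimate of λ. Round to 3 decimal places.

ℓ'(λ) = 2/λ − 6 − 8λ. Setting this to zero and multiplying by λ: 8λ² + 6λ − 2 = 0.
λ = (−6 + √(6² + 4·8·2)) / (2·8) = (−6 + √100) / 16 = (−6 + 10)/16 = 1/4.
ℓ''(λ) = −2/λ² − 8 < 0, confirming a maximum.

λ̂_MAP = 0.250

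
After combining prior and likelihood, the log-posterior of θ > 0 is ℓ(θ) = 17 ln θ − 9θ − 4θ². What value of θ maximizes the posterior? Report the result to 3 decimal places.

θ̂_MAP = 1.000

ℓ'(θ) = 17/θ − 9 − 8θ. Setting this to zero and multiplying by θ: 8θ² + 9θ − 17 = 0.
θ = (−9 + √(9² + 4·8·17)) / (2·8) = (−9 + √625) / 16 = (−9 + 25)/16 = 1.
ℓ''(θ) = −17/θ² − 8 < 0, confirming a maximum.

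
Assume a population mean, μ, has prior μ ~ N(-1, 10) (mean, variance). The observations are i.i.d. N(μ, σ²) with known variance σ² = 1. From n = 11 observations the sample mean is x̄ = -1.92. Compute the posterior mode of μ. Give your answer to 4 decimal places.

μ̂_MAP = -1.9117

n = 11, x̄ = -1.92.
For a Normal prior and Normal likelihood with known variance, the posterior is Normal; its mode equals its mean, the precision-weighted average.
Prior precision 1/σ₀² = 1/10 = 0.1; data precision n/σ² = 11/1 = 11.
μ̂ = (0.1·(-1) + 11·(-1.92)) / (0.1 + 11) = (-21.22)/11.1 = -1061/555 ≈ -1.9117.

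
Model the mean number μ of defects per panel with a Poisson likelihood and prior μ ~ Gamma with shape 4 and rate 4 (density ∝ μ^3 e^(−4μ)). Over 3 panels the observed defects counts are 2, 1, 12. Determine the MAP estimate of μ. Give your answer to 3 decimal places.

Σxᵢ = 2+1+12 = 15, with n = 3.
Posterior ∝ μ^3e^(−4μ) · μ^15e^(−3μ) = μ^18e^(−7μ), i.e. Gamma(shape=19, rate=7).
The mode of a Gamma(a, b) with a ≥ 1 (shape–rate) is (a−1)/b = 18/7 ≈ 2.571.

μ̂_MAP = 2.571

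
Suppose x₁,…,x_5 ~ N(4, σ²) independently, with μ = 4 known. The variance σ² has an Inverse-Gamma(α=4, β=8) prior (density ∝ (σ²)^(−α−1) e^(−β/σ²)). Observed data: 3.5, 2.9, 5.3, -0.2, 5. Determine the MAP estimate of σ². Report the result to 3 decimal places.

σ̂²_MAP = 2.519

Sum of squared deviations about the known mean: SS = (3.5−4)² + (2.9−4)² + (5.3−4)² + (-0.2−4)² + (5−4)² = 21.79.
The Normal likelihood contributes (σ²)^(−n/2) exp(−SS/(2σ²)), so the posterior is Inverse-Gamma(α + n/2, β + SS/2) = Inverse-Gamma(6.5, 18.895).
The mode of Inverse-Gamma(a, b) is b/(a+1) = 18.895/7.5 ≈ 2.519.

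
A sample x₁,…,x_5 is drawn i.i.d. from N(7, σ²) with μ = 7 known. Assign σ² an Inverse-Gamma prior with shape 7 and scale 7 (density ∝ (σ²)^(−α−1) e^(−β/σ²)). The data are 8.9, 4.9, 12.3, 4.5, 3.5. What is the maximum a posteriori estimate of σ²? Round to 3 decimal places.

Sum of squared deviations about the known mean: SS = (8.9−7)² + (4.9−7)² + (12.3−7)² + (4.5−7)² + (3.5−7)² = 54.61.
The Normal likelihood contributes (σ²)^(−n/2) exp(−SS/(2σ²)), so the posterior is Inverse-Gamma(α + n/2, β + SS/2) = Inverse-Gamma(9.5, 34.305).
The mode of Inverse-Gamma(a, b) is b/(a+1) = 34.305/10.5 ≈ 3.267.

σ̂²_MAP = 3.267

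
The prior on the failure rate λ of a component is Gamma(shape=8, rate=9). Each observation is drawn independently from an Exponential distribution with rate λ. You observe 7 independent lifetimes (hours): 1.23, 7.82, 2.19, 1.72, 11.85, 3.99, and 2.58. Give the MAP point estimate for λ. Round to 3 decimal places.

The Exponential(rate=λ) likelihood is ∝ λ^n e^(−λΣtᵢ). Here n = 7 and Σtᵢ = 1.23 + 7.82 + 2.19 + 1.72 + 11.85 + 3.99 + 2.58 = 31.38.
Posterior ∝ λ^7e^(−9λ) · λ^7e^(−31.38λ) = λ^14e^(−40.38λ), i.e. Gamma(15, 40.38).
Mode = (a−1)/b = 14/40.38 ≈ 0.347.

λ̂_MAP = 0.347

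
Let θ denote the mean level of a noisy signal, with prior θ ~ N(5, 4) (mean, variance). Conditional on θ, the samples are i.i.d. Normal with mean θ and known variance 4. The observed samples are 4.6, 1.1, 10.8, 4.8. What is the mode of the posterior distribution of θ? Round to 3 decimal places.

n = 4; x̄ = (4.6 + 1.1 + 10.8 + 4.8)/4 = 21.3/4 = 5.325.
For a Normal prior and Normal likelihood with known variance, the posterior is Normal; its mode equals its mean, the precision-weighted average.
Prior precision 1/σ₀² = 1/4 = 0.25; data precision n/σ² = 4/4 = 1.
θ̂ = (0.25·5 + 1·5.325) / (0.25 + 1) = 6.575/1.25 = 5.260.

θ̂_MAP = 5.260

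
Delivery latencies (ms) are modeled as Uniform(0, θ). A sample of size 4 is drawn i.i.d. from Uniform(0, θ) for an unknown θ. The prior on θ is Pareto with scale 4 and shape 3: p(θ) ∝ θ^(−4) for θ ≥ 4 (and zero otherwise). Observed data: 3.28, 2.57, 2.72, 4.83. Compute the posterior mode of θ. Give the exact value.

The Uniform(0, θ) likelihood is θ^(−n) for θ ≥ max(xᵢ), zero otherwise. Here max(xᵢ) = 4.83.
Posterior ∝ θ^(−4) · θ^(−4) = θ^(−8) on θ ≥ max(4, 4.83) = 4.83.
This density is strictly decreasing in θ, so the posterior mode lies at the lower boundary of the support.

θ̂_MAP = 4.83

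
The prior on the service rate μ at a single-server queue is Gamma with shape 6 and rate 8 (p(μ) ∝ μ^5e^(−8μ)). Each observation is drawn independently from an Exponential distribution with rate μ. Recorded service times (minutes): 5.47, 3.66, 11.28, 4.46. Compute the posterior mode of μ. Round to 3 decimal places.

μ̂_MAP = 0.274

The Exponential(rate=μ) likelihood is ∝ μ^n e^(−μΣtᵢ). Here n = 4 and Σtᵢ = 5.47 + 3.66 + 11.28 + 4.46 = 24.87.
Posterior ∝ μ^5e^(−8μ) · μ^4e^(−24.87μ) = μ^9e^(−32.87μ), i.e. Gamma(10, 32.87).
Mode = (a−1)/b = 9/32.87 ≈ 0.274.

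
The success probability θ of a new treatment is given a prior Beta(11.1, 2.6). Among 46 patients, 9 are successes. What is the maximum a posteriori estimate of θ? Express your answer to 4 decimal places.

θ̂_MAP = 0.3310

Prior: Beta(11.1, 2.6).
Data: 9 successes in 46 trials. The binomial likelihood contributes θ^9(1−θ)^37, so the posterior is Beta(11.1+9, 2.6+37) = Beta(20.1, 39.6).
For Beta(a, b) with a, b > 1 the mode is (a−1)/(a+b−2) = 19.1/57.7 ≈ 0.3310.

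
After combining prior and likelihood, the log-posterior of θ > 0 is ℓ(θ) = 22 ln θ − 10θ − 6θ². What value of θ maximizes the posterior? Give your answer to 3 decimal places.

ℓ'(θ) = 22/θ − 10 − 12θ. Setting this to zero and multiplying by θ: 12θ² + 10θ − 22 = 0.
θ = (−10 + √(10² + 4·12·22)) / (2·12) = (−10 + √1156) / 24 = (−10 + 34)/24 = 1.
ℓ''(θ) = −22/θ² − 12 < 0, confirming a maximum.

θ̂_MAP = 1.000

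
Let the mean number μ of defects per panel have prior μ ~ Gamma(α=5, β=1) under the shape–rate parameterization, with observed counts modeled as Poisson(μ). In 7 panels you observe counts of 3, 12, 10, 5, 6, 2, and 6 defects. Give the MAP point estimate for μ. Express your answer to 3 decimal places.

Σxᵢ = 3+12+10+5+6+2+6 = 44, with n = 7.
Posterior ∝ μ^4e^(−1μ) · μ^44e^(−7μ) = μ^48e^(−8μ), i.e. Gamma(shape=49, rate=8).
The mode of a Gamma(a, b) with a ≥ 1 (shape–rate) is (a−1)/b = 48/8 ≈ 6.000.

μ̂_MAP = 6.000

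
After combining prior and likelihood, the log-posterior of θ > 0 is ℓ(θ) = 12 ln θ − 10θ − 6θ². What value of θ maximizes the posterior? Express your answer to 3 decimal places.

θ̂_MAP = 0.667

ℓ'(θ) = 12/θ − 10 − 12θ. Setting this to zero and multiplying by θ: 12θ² + 10θ − 12 = 0.
θ = (−10 + √(10² + 4·12·12)) / (2·12) = (−10 + √676) / 24 = (−10 + 26)/24 = 2/3.
ℓ''(θ) = −12/θ² − 12 < 0, confirming a maximum.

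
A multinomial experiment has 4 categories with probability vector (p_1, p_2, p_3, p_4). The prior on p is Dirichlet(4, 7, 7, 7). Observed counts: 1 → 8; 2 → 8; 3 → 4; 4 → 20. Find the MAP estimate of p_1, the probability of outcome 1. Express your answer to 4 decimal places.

The posterior is Dirichlet(αᵢ + nᵢ) = Dirichlet(12, 15, 11, 27).
For a Dirichlet(a₁,…,a_K) with all aᵢ > 1, the mode has j-th component (aⱼ − 1)/(Σaᵢ − K).
Here Σaᵢ = 65 and K = 4, so p_1 = (12 − 1)/(65 − 4) = 11/61 ≈ 0.1803.

MAP estimate: 0.1803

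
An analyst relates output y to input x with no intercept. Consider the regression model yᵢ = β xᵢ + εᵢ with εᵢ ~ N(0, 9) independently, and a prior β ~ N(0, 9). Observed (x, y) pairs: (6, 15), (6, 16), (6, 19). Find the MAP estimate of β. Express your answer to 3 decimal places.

log p(β | y) = −Σ(yᵢ − βxᵢ)²/(2·9) − β²/(2·9) + const.
Setting the derivative to zero: Σxᵢ(yᵢ − βxᵢ)/9 − β/9 = 0, so β = Σxᵢyᵢ / (Σxᵢ² + σ²/τ²).
Σxᵢyᵢ = 6·15 + 6·16 + 6·19 = 300; Σxᵢ² = 108; σ²/τ² = 1.
β̂_MAP = 300 / (108 + 1) = 300/109 ≈ 2.752.

β̂_MAP = 2.752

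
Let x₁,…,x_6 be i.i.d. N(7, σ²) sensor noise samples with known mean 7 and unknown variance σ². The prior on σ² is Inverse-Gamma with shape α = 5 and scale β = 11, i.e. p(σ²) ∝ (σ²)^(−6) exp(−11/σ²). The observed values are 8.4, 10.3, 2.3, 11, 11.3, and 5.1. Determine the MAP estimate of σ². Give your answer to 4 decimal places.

σ̂²_MAP = 5.2800

Sum of squared deviations about the known mean: SS = (8.4−7)² + (10.3−7)² + (2.3−7)² + (11−7)² + (11.3−7)² + (5.1−7)² = 73.04.
The Normal likelihood contributes (σ²)^(−n/2) exp(−SS/(2σ²)), so the posterior is Inverse-Gamma(α + n/2, β + SS/2) = Inverse-Gamma(8, 47.52).
The mode of Inverse-Gamma(a, b) is b/(a+1) = 47.52/9 ≈ 5.2800.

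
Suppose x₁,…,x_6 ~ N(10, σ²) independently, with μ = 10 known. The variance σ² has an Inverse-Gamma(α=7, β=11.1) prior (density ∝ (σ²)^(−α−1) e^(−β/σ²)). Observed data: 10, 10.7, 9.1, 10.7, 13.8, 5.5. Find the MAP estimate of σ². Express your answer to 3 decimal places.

Sum of squared deviations about the known mean: SS = (10−10)² + (10.7−10)² + (9.1−10)² + (10.7−10)² + (13.8−10)² + (5.5−10)² = 36.48.
The Normal likelihood contributes (σ²)^(−n/2) exp(−SS/(2σ²)), so the posterior is Inverse-Gamma(α + n/2, β + SS/2) = Inverse-Gamma(10, 29.34).
The mode of Inverse-Gamma(a, b) is b/(a+1) = 29.34/11 ≈ 2.667.

σ̂²_MAP = 2.667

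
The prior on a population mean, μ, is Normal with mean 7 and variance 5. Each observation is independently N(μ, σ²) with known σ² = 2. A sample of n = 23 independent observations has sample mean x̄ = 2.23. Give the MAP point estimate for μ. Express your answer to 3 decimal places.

n = 23, x̄ = 2.23.
For a Normal prior and Normal likelihood with known variance, the posterior is Normal; its mode equals its mean, the precision-weighted average.
Prior precision 1/σ₀² = 1/5 = 0.2; data precision n/σ² = 23/2 = 11.5.
μ̂ = (0.2·7 + 11.5·2.23) / (0.2 + 11.5) = 27.045/11.7 = 601/260 ≈ 2.312.

μ̂_MAP = 2.312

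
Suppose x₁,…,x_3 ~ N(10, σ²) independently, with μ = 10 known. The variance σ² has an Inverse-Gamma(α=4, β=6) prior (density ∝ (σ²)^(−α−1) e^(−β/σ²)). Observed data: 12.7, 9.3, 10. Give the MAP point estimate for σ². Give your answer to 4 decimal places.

Sum of squared deviations about the known mean: SS = (12.7−10)² + (9.3−10)² + (10−10)² = 7.78.
The Normal likelihood contributes (σ²)^(−n/2) exp(−SS/(2σ²)), so the posterior is Inverse-Gamma(α + n/2, β + SS/2) = Inverse-Gamma(5.5, 9.89).
The mode of Inverse-Gamma(a, b) is b/(a+1) = 9.89/6.5 ≈ 1.5215.

σ̂²_MAP = 1.5215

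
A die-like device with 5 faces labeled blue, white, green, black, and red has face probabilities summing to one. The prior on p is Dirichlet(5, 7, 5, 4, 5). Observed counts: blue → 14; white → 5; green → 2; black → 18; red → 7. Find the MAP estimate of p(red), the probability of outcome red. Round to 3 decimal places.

The posterior is Dirichlet(αᵢ + nᵢ) = Dirichlet(19, 12, 7, 22, 12).
For a Dirichlet(a₁,…,a_K) with all aᵢ > 1, the mode has j-th component (aⱼ − 1)/(Σaᵢ − K).
Here Σaᵢ = 72 and K = 5, so p(red) = (12 − 1)/(72 − 5) = 11/67 ≈ 0.164.

MAP estimate of p(red) = 0.164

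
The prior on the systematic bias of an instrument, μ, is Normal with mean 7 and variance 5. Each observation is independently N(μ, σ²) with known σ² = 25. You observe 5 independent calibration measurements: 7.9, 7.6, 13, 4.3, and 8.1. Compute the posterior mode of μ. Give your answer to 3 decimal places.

μ̂_MAP = 7.590

n = 5; x̄ = (7.9 + 7.6 + 13 + 4.3 + 8.1)/5 = 40.9/5 = 8.18.
For a Normal prior and Normal likelihood with known variance, the posterior is Normal; its mode equals its mean, the precision-weighted average.
Prior precision 1/σ₀² = 1/5 = 0.2; data precision n/σ² = 5/25 = 0.2.
μ̂ = (0.2·7 + 0.2·8.18) / (0.2 + 0.2) = 3.036/0.4 = 7.590.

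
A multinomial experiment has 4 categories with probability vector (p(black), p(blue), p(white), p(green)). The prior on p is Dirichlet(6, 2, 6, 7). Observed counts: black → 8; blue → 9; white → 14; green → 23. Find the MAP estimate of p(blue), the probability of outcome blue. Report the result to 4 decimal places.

MAP estimate of p(blue) = 0.1408

The posterior is Dirichlet(αᵢ + nᵢ) = Dirichlet(14, 11, 20, 30).
For a Dirichlet(a₁,…,a_K) with all aᵢ > 1, the mode has j-th component (aⱼ − 1)/(Σaᵢ − K).
Here Σaᵢ = 75 and K = 4, so p(blue) = (11 − 1)/(75 − 4) = 10/71 ≈ 0.1408.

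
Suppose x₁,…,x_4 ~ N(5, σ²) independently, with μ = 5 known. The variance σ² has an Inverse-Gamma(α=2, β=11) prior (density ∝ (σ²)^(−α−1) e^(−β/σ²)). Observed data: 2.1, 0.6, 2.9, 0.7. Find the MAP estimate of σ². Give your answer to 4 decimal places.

σ̂²_MAP = 7.2670

Sum of squared deviations about the known mean: SS = (2.1−5)² + (0.6−5)² + (2.9−5)² + (0.7−5)² = 50.67.
The Normal likelihood contributes (σ²)^(−n/2) exp(−SS/(2σ²)), so the posterior is Inverse-Gamma(α + n/2, β + SS/2) = Inverse-Gamma(4, 36.335).
The mode of Inverse-Gamma(a, b) is b/(a+1) = 36.335/5 ≈ 7.2670.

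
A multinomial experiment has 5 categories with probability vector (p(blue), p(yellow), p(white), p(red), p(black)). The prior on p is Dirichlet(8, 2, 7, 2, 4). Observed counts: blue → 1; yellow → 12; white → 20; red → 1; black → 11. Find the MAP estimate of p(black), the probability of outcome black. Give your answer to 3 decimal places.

MAP estimate of p(black) = 0.222

The posterior is Dirichlet(αᵢ + nᵢ) = Dirichlet(9, 14, 27, 3, 15).
For a Dirichlet(a₁,…,a_K) with all aᵢ > 1, the mode has j-th component (aⱼ − 1)/(Σaᵢ − K).
Here Σaᵢ = 68 and K = 5, so p(black) = (15 − 1)/(68 − 5) = 14/63 ≈ 0.222.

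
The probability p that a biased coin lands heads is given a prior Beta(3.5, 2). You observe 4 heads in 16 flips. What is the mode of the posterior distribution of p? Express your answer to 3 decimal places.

Prior: Beta(3.5, 2).
Data: 4 successes in 16 trials. The binomial likelihood contributes p^4(1−p)^12, so the posterior is Beta(3.5+4, 2+12) = Beta(7.5, 14).
For Beta(a, b) with a, b > 1 the mode is (a−1)/(a+b−2) = 6.5/19.5 ≈ 0.333.

p̂_MAP = 0.333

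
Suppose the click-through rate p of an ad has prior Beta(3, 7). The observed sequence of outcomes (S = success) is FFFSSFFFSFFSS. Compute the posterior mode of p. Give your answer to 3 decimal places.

p̂_MAP = 0.333

Prior: Beta(3, 7).
Data: 5 successes in 13 trials (from the sequence). The binomial likelihood contributes p^5(1−p)^8, so the posterior is Beta(3+5, 7+8) = Beta(8, 15).
For Beta(a, b) with a, b > 1 the mode is (a−1)/(a+b−2) = 7/21 ≈ 0.333.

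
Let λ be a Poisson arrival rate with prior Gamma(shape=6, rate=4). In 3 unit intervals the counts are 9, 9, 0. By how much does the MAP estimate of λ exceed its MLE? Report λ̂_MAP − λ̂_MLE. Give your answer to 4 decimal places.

MAP − MLE = -2.7143

Σxᵢ = 18. Posterior is Gamma(24, 7); MAP = (24−1)/7 = 23/7 ≈ 3.28571.
MLE = x̄ = 18/3 ≈ 6.00000.
Difference = 23/7 − 18/3 = -19/7 ≈ -2.7143.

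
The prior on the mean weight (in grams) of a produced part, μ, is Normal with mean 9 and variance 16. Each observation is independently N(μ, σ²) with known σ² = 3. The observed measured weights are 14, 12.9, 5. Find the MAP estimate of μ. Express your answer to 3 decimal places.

μ̂_MAP = 10.537

n = 3; x̄ = (14 + 12.9 + 5)/3 = 31.9/3 = 319/30 ≈ 10.6333.
For a Normal prior and Normal likelihood with known variance, the posterior is Normal; its mode equals its mean, the precision-weighted average.
Prior precision 1/σ₀² = 1/16 = 0.0625; data precision n/σ² = 3/3 = 1.
μ̂ = (0.0625·9 + 1·(319/30)) / (0.0625 + 1) = (2687/240)/1.0625 = 2687/255 ≈ 10.537.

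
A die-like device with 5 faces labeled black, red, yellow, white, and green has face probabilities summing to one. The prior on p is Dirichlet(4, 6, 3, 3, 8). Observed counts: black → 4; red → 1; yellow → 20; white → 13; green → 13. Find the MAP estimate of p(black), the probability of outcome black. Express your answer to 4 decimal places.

The posterior is Dirichlet(αᵢ + nᵢ) = Dirichlet(8, 7, 23, 16, 21).
For a Dirichlet(a₁,…,a_K) with all aᵢ > 1, the mode has j-th component (aⱼ − 1)/(Σaᵢ − K).
Here Σaᵢ = 75 and K = 5, so p(black) = (8 − 1)/(75 − 5) = 7/70 ≈ 0.1000.

MAP estimate of p(black) = 0.1000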